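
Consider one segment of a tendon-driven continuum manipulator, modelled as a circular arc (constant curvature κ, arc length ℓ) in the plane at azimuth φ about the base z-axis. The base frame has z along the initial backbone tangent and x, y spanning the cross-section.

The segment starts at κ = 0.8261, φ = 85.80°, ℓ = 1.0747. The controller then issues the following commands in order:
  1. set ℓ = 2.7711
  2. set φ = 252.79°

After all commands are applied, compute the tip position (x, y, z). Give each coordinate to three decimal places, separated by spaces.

-0.594 -1.917 0.911

initial: κ=0.8261, φ=85.80°, ℓ=1.0747
cmd 1: set ℓ=2.7711 → (κ,φ,ℓ)=(0.8261,85.80°,2.7711) → tip=(0.1470,2.0019,0.9113)
cmd 2: set φ=252.79° → (κ,φ,ℓ)=(0.8261,252.79°,2.7711) → tip=(-0.5939,-1.9174,0.9113)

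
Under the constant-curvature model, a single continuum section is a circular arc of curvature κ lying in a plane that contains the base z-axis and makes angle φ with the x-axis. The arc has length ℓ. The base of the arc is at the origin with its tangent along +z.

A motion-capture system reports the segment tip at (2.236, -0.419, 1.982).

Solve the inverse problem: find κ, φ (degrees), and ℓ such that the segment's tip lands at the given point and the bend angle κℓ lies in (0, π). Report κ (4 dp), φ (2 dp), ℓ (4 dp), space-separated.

ρ = √(x²+y²) = √(2.236² + -0.419²) = 2.27492
φ = atan2(y, x) mod 360° = atan2(-0.419, 2.236) = 349.3865°
|p|² = ρ² + z² = 2.27492² + 1.982² = 9.10358
κ = 2ρ / |p|² = 2×2.27492 / 9.10358 = 0.49979
θ = 2·atan2(ρ, z) = 2·atan2(2.27492, 1.982) = 1.70820 rad
ℓ = θ/κ = 1.70820/0.49979 = 3.41787

0.4998 349.39 3.4179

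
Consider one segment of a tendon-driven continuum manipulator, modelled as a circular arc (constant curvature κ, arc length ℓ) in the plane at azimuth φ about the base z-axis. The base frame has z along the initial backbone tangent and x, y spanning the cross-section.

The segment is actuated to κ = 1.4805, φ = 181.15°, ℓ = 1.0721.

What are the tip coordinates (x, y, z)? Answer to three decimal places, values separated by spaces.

-0.686 -0.014 0.675

θ = κ·ℓ = 1.4805 × 1.0721 = 1.58724 rad
ρ = (1 − cos θ)/κ = (1 − -0.01645)/1.4805 = 0.68656
z = sin θ / κ = 0.99986/1.4805 = 0.67536
x = ρ cos φ = 0.68656 × cos(181.15°) = -0.68642
y = ρ sin φ = 0.68656 × sin(181.15°) = -0.01378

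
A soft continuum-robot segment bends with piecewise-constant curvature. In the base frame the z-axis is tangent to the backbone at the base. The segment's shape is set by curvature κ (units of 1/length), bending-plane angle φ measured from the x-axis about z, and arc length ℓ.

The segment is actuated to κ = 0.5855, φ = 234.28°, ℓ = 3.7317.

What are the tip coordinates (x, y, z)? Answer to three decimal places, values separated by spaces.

θ = κ·ℓ = 0.5855 × 3.7317 = 2.18491 rad
ρ = (1 − cos θ)/κ = (1 − -0.57623)/0.5855 = 2.69212
z = sin θ / κ = 0.81728/0.5855 = 1.39587
x = ρ cos φ = 2.69212 × cos(234.28°) = -1.57172
y = ρ sin φ = 2.69212 × sin(234.28°) = -2.18568

-1.572 -2.186 1.396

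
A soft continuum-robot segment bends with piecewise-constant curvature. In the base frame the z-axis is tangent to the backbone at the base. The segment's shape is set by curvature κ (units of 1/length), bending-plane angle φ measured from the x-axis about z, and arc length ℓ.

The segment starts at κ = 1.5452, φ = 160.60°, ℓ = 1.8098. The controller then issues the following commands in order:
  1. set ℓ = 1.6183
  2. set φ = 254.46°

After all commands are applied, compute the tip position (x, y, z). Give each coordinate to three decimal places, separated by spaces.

-0.312 -1.123 0.387

initial: κ=1.5452, φ=160.60°, ℓ=1.8098
cmd 1: set ℓ=1.6183 → (κ,φ,ℓ)=(1.5452,160.60°,1.6183) → tip=(-1.0997,0.3873,0.3870)
cmd 2: set φ=254.46° → (κ,φ,ℓ)=(1.5452,254.46°,1.6183) → tip=(-0.3123,-1.1232,0.3870)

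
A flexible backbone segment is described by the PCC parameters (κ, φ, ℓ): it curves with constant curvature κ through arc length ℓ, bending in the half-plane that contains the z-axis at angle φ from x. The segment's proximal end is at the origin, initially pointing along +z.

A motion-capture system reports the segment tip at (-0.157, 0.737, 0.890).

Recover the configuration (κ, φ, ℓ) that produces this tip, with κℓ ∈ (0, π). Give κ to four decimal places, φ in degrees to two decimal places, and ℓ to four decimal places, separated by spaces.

1.1082 102.03 1.2679

ρ = √(x²+y²) = √(-0.157² + 0.737²) = 0.75354
φ = atan2(y, x) mod 360° = atan2(0.737, -0.157) = 102.0257°
|p|² = ρ² + z² = 0.75354² + 0.890² = 1.35992
κ = 2ρ / |p|² = 2×0.75354 / 1.35992 = 1.10821
θ = 2·atan2(ρ, z) = 2·atan2(0.75354, 0.890) = 1.40512 rad
ℓ = θ/κ = 1.40512/1.10821 = 1.26792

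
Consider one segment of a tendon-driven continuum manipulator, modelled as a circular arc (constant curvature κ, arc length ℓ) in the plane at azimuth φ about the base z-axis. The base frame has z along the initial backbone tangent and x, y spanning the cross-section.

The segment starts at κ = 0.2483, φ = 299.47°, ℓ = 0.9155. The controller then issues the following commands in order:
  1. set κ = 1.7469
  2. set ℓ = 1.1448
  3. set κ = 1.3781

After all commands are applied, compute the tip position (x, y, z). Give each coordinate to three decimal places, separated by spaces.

0.359 -0.636 0.726

initial: κ=0.2483, φ=299.47°, ℓ=0.9155
cmd 1: set κ=1.7469 → (κ,φ,ℓ)=(1.7469,299.47°,0.9155) → tip=(0.2896,-0.5126,0.5722)
cmd 2: set ℓ=1.1448 → (κ,φ,ℓ)=(1.7469,299.47°,1.1448) → tip=(0.3988,-0.7057,0.5206)
cmd 3: set κ=1.3781 → (κ,φ,ℓ)=(1.3781,299.47°,1.1448) → tip=(0.3594,-0.6361,0.7256)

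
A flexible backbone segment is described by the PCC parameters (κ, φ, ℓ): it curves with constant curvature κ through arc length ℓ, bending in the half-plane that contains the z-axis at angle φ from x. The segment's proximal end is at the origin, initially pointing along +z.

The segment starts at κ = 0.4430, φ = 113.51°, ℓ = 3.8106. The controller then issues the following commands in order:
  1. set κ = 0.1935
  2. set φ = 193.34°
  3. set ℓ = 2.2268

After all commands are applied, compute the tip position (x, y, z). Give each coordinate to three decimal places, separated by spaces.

initial: κ=0.4430, φ=113.51°, ℓ=3.8106
cmd 1: set κ=0.1935 → (κ,φ,ℓ)=(0.1935,113.51°,3.8106) → tip=(-0.5355,1.2309,3.4746)
cmd 2: set φ=193.34° → (κ,φ,ℓ)=(0.1935,193.34°,3.8106) → tip=(-1.3061,-0.3097,3.4746)
cmd 3: set ℓ=2.2268 → (κ,φ,ℓ)=(0.1935,193.34°,2.2268) → tip=(-0.4596,-0.1090,2.1585)

-0.460 -0.109 2.159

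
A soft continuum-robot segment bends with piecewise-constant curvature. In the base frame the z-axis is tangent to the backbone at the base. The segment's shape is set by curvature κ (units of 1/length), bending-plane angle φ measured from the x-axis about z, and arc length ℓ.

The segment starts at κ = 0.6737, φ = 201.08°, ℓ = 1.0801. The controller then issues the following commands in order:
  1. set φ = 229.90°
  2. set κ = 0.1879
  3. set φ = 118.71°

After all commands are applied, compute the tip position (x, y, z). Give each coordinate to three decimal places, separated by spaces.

-0.052 0.096 1.073

initial: κ=0.6737, φ=201.08°, ℓ=1.0801
cmd 1: set φ=229.90° → (κ,φ,ℓ)=(0.6737,229.90°,1.0801) → tip=(-0.2422,-0.2876,0.9873)
cmd 2: set κ=0.1879 → (κ,φ,ℓ)=(0.1879,229.90°,1.0801) → tip=(-0.0704,-0.0836,1.0727)
cmd 3: set φ=118.71° → (κ,φ,ℓ)=(0.1879,118.71°,1.0801) → tip=(-0.0525,0.0958,1.0727)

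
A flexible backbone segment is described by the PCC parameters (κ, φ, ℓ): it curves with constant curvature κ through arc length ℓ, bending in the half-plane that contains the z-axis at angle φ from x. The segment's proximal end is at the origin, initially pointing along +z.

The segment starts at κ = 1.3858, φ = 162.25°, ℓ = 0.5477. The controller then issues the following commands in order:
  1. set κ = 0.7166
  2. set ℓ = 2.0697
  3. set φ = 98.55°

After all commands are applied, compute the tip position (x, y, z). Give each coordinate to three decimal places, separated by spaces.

-0.189 1.259 1.390

initial: κ=1.3858, φ=162.25°, ℓ=0.5477
cmd 1: set κ=0.7166 → (κ,φ,ℓ)=(0.7166,162.25°,0.5477) → tip=(-0.1011,0.0323,0.5337)
cmd 2: set ℓ=2.0697 → (κ,φ,ℓ)=(0.7166,162.25°,2.0697) → tip=(-1.2127,0.3882,1.3901)
cmd 3: set φ=98.55° → (κ,φ,ℓ)=(0.7166,98.55°,2.0697) → tip=(-0.1893,1.2592,1.3901)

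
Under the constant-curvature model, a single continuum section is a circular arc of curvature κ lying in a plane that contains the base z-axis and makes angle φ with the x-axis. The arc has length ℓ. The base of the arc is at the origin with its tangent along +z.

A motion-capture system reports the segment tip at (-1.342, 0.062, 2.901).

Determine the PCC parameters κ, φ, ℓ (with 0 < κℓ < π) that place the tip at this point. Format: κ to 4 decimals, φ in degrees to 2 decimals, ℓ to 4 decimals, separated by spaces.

0.2629 177.35 3.2994

ρ = √(x²+y²) = √(-1.342² + 0.062²) = 1.34343
φ = atan2(y, x) mod 360° = atan2(0.062, -1.342) = 177.3548°
|p|² = ρ² + z² = 1.34343² + 2.901² = 10.22061
κ = 2ρ / |p|² = 2×1.34343 / 10.22061 = 0.26289
θ = 2·atan2(ρ, z) = 2·atan2(1.34343, 2.901) = 0.86738 rad
ℓ = θ/κ = 0.86738/0.26289 = 3.29943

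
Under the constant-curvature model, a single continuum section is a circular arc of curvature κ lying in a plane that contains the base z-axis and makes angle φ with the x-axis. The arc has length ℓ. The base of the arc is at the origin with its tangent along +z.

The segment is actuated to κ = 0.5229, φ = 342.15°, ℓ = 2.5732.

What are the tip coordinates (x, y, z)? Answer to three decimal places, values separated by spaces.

1.414 -0.455 1.864

θ = κ·ℓ = 0.5229 × 2.5732 = 1.34553 rad
ρ = (1 − cos θ)/κ = (1 − 0.22337)/0.5229 = 1.48524
z = sin θ / κ = 0.97473/0.5229 = 1.86409
x = ρ cos φ = 1.48524 × cos(342.15°) = 1.41374
y = ρ sin φ = 1.48524 × sin(342.15°) = -0.45526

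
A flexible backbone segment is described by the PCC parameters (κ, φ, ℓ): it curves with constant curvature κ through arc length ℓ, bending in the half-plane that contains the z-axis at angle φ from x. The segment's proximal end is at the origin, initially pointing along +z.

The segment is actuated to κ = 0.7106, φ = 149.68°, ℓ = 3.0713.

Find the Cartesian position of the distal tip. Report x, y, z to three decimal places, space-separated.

-1.912 1.118 1.152

θ = κ·ℓ = 0.7106 × 3.0713 = 2.18247 rad
ρ = (1 − cos θ)/κ = (1 − -0.57424)/0.7106 = 2.21536
z = sin θ / κ = 0.81869/0.7106 = 1.15211
x = ρ cos φ = 2.21536 × cos(149.68°) = -1.91234
y = ρ sin φ = 2.21536 × sin(149.68°) = 1.11838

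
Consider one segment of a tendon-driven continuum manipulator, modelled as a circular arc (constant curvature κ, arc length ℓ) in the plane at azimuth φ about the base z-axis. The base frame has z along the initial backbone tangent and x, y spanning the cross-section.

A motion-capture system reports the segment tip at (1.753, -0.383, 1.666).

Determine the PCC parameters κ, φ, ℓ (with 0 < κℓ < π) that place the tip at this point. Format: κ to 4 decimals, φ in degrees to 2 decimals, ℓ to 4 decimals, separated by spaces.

ρ = √(x²+y²) = √(1.753² + -0.383²) = 1.79435
φ = atan2(y, x) mod 360° = atan2(-0.383, 1.753) = 347.6755°
|p|² = ρ² + z² = 1.79435² + 1.666² = 5.99525
κ = 2ρ / |p|² = 2×1.79435 / 5.99525 = 0.59859
θ = 2·atan2(ρ, z) = 2·atan2(1.79435, 1.666) = 1.64495 rad
ℓ = θ/κ = 1.64495/0.59859 = 2.74803

0.5986 347.68 2.7480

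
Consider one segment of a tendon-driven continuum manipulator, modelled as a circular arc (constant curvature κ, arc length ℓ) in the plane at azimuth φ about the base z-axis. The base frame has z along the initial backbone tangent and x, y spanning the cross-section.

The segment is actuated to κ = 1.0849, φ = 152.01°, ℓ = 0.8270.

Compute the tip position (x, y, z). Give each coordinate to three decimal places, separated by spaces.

-0.306 0.163 0.720

θ = κ·ℓ = 1.0849 × 0.8270 = 0.89721 rad
ρ = (1 − cos θ)/κ = (1 − 0.62379)/1.0849 = 0.34677
z = sin θ / κ = 0.78159/1.0849 = 0.72043
x = ρ cos φ = 0.34677 × cos(152.01°) = -0.30621
y = ρ sin φ = 0.34677 × sin(152.01°) = 0.16274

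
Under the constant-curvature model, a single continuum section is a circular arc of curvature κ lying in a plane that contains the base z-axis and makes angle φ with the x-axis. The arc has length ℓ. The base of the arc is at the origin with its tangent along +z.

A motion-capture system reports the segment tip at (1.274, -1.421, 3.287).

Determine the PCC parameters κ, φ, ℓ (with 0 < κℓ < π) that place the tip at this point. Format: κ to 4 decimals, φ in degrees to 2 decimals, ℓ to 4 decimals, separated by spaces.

0.2642 311.88 3.9820

ρ = √(x²+y²) = √(1.274² + -1.421²) = 1.90849
φ = atan2(y, x) mod 360° = atan2(-1.421, 1.274) = 311.8779°
|p|² = ρ² + z² = 1.90849² + 3.287² = 14.44669
κ = 2ρ / |p|² = 2×1.90849 / 14.44669 = 0.26421
θ = 2·atan2(ρ, z) = 2·atan2(1.90849, 3.287) = 1.05209 rad
ℓ = θ/κ = 1.05209/0.26421 = 3.98201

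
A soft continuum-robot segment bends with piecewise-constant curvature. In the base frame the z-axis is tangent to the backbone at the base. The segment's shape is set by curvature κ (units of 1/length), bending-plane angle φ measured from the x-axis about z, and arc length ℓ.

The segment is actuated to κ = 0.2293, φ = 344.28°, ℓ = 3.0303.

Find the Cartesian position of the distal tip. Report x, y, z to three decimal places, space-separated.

0.973 -0.274 2.792

θ = κ·ℓ = 0.2293 × 3.0303 = 0.69485 rad
ρ = (1 − cos θ)/κ = (1 − 0.76815)/0.2293 = 1.01112
z = sin θ / κ = 0.64027/0.2293 = 2.79227
x = ρ cos φ = 1.01112 × cos(344.28°) = 0.97330
y = ρ sin φ = 1.01112 × sin(344.28°) = -0.27395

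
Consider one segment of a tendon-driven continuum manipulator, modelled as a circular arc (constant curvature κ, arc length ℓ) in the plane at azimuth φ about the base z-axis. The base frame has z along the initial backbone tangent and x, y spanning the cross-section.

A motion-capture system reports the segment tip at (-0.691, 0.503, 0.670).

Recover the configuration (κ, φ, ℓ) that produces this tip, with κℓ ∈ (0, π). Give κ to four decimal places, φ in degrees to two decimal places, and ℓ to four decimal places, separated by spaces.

ρ = √(x²+y²) = √(-0.691² + 0.503²) = 0.85469
φ = atan2(y, x) mod 360° = atan2(0.503, -0.691) = 143.9480°
|p|² = ρ² + z² = 0.85469² + 0.670² = 1.17939
κ = 2ρ / |p|² = 2×0.85469 / 1.17939 = 1.44937
θ = 2·atan2(ρ, z) = 2·atan2(0.85469, 0.670) = 1.81188 rad
ℓ = θ/κ = 1.81188/1.44937 = 1.25012

1.4494 143.95 1.2501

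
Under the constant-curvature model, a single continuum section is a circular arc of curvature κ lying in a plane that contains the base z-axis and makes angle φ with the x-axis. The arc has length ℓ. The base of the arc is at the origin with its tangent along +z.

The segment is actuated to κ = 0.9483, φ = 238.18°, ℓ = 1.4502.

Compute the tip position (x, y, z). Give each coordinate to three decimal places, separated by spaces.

θ = κ·ℓ = 0.9483 × 1.4502 = 1.37522 rad
ρ = (1 − cos θ)/κ = (1 − 0.19433)/0.9483 = 0.84960
z = sin θ / κ = 0.98094/0.9483 = 1.03442
x = ρ cos φ = 0.84960 × cos(238.18°) = -0.44795
y = ρ sin φ = 0.84960 × sin(238.18°) = -0.72191

-0.448 -0.722 1.034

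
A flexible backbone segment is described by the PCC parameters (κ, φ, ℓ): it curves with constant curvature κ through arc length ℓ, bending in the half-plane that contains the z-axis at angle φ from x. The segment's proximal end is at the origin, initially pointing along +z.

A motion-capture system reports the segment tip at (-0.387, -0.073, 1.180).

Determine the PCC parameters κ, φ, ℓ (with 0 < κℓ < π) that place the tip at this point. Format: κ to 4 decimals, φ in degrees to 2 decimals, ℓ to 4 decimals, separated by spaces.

0.5090 190.68 1.2658

ρ = √(x²+y²) = √(-0.387² + -0.073²) = 0.39382
φ = atan2(y, x) mod 360° = atan2(-0.073, -0.387) = 190.6822°
|p|² = ρ² + z² = 0.39382² + 1.180² = 1.54750
κ = 2ρ / |p|² = 2×0.39382 / 1.54750 = 0.50898
θ = 2·atan2(ρ, z) = 2·atan2(0.39382, 1.180) = 0.64425 rad
ℓ = θ/κ = 0.64425/0.50898 = 1.26576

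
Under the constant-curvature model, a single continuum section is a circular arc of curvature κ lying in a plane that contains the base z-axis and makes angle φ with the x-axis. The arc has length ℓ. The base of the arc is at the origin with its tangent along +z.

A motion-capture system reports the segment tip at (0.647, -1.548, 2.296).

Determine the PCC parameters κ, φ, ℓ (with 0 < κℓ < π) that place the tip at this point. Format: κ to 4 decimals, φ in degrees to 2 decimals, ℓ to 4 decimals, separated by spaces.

0.4150 292.68 3.0416

ρ = √(x²+y²) = √(0.647² + -1.548²) = 1.67777
φ = atan2(y, x) mod 360° = atan2(-1.548, 0.647) = 292.6829°
|p|² = ρ² + z² = 1.67777² + 2.296² = 8.08653
κ = 2ρ / |p|² = 2×1.67777 / 8.08653 = 0.41495
θ = 2·atan2(ρ, z) = 2·atan2(1.67777, 2.296) = 1.26212 rad
ℓ = θ/κ = 1.26212/0.41495 = 3.04158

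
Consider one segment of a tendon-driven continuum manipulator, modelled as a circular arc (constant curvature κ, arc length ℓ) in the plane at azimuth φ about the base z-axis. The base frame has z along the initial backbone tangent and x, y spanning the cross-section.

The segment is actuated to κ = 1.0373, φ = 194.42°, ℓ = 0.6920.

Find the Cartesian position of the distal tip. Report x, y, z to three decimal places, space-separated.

θ = κ·ℓ = 1.0373 × 0.6920 = 0.71781 rad
ρ = (1 − cos θ)/κ = (1 − 0.75325)/1.0373 = 0.23788
z = sin θ / κ = 0.65774/1.0373 = 0.63409
x = ρ cos φ = 0.23788 × cos(194.42°) = -0.23039
y = ρ sin φ = 0.23788 × sin(194.42°) = -0.05924

-0.230 -0.059 0.634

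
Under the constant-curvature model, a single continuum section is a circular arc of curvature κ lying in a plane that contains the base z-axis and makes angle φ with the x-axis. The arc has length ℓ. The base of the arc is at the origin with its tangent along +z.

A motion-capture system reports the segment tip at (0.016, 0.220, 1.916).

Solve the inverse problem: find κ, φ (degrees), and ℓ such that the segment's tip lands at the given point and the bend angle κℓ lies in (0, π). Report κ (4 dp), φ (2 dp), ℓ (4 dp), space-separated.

0.1186 85.84 1.9329

ρ = √(x²+y²) = √(0.016² + 0.220²) = 0.22058
φ = atan2(y, x) mod 360° = atan2(0.220, 0.016) = 85.8404°
|p|² = ρ² + z² = 0.22058² + 1.916² = 3.71971
κ = 2ρ / |p|² = 2×0.22058 / 3.71971 = 0.11860
θ = 2·atan2(ρ, z) = 2·atan2(0.22058, 1.916) = 0.22924 rad
ℓ = θ/κ = 0.22924/0.11860 = 1.93289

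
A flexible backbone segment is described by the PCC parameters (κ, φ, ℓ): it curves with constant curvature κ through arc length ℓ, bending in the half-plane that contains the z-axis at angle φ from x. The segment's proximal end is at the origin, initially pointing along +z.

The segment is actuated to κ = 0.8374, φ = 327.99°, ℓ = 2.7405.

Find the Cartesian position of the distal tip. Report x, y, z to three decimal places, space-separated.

θ = κ·ℓ = 0.8374 × 2.7405 = 2.29489 rad
ρ = (1 − cos θ)/κ = (1 − -0.66246)/0.8374 = 1.98526
z = sin θ / κ = 0.74910/0.8374 = 0.89455
x = ρ cos φ = 1.98526 × cos(327.99°) = 1.68342
y = ρ sin φ = 1.98526 × sin(327.99°) = -1.05232

1.683 -1.052 0.895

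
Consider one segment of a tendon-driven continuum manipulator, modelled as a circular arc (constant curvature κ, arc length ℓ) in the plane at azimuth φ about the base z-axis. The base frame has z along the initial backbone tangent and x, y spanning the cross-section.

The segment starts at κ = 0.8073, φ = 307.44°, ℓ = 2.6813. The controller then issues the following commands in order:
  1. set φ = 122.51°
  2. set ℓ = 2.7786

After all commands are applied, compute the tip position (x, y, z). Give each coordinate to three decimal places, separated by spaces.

initial: κ=0.8073, φ=307.44°, ℓ=2.6813
cmd 1: set φ=122.51° → (κ,φ,ℓ)=(0.8073,122.51°,2.6813) → tip=(-1.0382,1.6291,1.0266)
cmd 2: set ℓ=2.7786 → (κ,φ,ℓ)=(0.8073,122.51°,2.7786) → tip=(-1.0804,1.6952,0.9691)

-1.080 1.695 0.969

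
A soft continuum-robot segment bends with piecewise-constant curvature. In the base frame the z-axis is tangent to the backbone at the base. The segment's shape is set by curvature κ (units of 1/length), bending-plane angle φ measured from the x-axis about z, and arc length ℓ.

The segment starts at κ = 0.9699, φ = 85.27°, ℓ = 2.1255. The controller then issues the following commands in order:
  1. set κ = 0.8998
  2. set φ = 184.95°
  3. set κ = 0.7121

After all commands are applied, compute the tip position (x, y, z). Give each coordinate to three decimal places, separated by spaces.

-1.319 -0.114 1.402

initial: κ=0.9699, φ=85.27°, ℓ=2.1255
cmd 1: set κ=0.8998 → (κ,φ,ℓ)=(0.8998,85.27°,2.1255) → tip=(0.1224,1.4787,1.0471)
cmd 2: set φ=184.95° → (κ,φ,ℓ)=(0.8998,184.95°,2.1255) → tip=(-1.4783,-0.1280,1.0471)
cmd 3: set κ=0.7121 → (κ,φ,ℓ)=(0.7121,184.95°,2.1255) → tip=(-1.3190,-0.1142,1.4020)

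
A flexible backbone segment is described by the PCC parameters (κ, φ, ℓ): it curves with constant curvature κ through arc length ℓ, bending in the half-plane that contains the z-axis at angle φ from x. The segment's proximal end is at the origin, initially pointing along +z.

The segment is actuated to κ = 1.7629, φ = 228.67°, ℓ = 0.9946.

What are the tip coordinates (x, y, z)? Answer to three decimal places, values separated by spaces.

-0.443 -0.503 0.558

θ = κ·ℓ = 1.7629 × 0.9946 = 1.75338 rad
ρ = (1 − cos θ)/κ = (1 − -0.18157)/1.7629 = 0.67024
z = sin θ / κ = 0.98338/1.7629 = 0.55782
x = ρ cos φ = 0.67024 × cos(228.67°) = -0.44263
y = ρ sin φ = 0.67024 × sin(228.67°) = -0.50330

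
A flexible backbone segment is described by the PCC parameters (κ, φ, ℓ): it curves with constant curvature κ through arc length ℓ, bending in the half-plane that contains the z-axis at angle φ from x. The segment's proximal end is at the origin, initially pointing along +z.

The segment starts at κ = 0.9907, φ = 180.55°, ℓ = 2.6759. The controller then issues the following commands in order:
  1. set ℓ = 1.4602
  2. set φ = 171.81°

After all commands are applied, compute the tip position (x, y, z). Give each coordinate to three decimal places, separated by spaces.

initial: κ=0.9907, φ=180.55°, ℓ=2.6759
cmd 1: set ℓ=1.4602 → (κ,φ,ℓ)=(0.9907,180.55°,1.4602) → tip=(-0.8843,-0.0085,1.0016)
cmd 2: set φ=171.81° → (κ,φ,ℓ)=(0.9907,171.81°,1.4602) → tip=(-0.8753,0.1260,1.0016)

-0.875 0.126 1.002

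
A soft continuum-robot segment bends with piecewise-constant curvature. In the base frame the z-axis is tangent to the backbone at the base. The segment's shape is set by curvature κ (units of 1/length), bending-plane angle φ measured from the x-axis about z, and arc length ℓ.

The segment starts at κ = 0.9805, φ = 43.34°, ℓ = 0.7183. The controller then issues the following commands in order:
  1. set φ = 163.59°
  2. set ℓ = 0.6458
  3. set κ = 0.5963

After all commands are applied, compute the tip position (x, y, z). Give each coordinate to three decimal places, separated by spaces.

initial: κ=0.9805, φ=43.34°, ℓ=0.7183
cmd 1: set φ=163.59° → (κ,φ,ℓ)=(0.9805,163.59°,0.7183) → tip=(-0.2328,0.0686,0.6604)
cmd 2: set ℓ=0.6458 → (κ,φ,ℓ)=(0.9805,163.59°,0.6458) → tip=(-0.1897,0.0559,0.6035)
cmd 3: set κ=0.5963 → (κ,φ,ℓ)=(0.5963,163.59°,0.6458) → tip=(-0.1178,0.0347,0.6300)

-0.118 0.035 0.630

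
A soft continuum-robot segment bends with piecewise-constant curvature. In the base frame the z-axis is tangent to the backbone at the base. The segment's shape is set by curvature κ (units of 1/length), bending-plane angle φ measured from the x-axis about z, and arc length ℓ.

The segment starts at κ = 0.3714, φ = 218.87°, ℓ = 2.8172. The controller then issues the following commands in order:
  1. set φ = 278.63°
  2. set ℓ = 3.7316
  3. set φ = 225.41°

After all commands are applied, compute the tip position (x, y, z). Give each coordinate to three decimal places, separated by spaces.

-1.543 -1.565 2.647

initial: κ=0.3714, φ=218.87°, ℓ=2.8172
cmd 1: set φ=278.63° → (κ,φ,ℓ)=(0.3714,278.63°,2.8172) → tip=(0.2017,-1.3290,2.3306)
cmd 2: set ℓ=3.7316 → (κ,φ,ℓ)=(0.3714,278.63°,3.7316) → tip=(0.3297,-2.1727,2.6466)
cmd 3: set φ=225.41° → (κ,φ,ℓ)=(0.3714,225.41°,3.7316) → tip=(-1.5427,-1.5650,2.6466)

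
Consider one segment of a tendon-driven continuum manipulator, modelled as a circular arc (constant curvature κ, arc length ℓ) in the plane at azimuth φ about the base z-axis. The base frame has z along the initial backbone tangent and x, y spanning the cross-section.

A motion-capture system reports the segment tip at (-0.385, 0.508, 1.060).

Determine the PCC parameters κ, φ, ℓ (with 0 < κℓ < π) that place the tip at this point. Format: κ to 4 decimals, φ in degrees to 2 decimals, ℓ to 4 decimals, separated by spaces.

0.8333 127.16 1.2994

ρ = √(x²+y²) = √(-0.385² + 0.508²) = 0.63741
φ = atan2(y, x) mod 360° = atan2(0.508, -0.385) = 127.1575°
|p|² = ρ² + z² = 0.63741² + 1.060² = 1.52989
κ = 2ρ / |p|² = 2×0.63741 / 1.52989 = 0.83327
θ = 2·atan2(ρ, z) = 2·atan2(0.63741, 1.060) = 1.08279 rad
ℓ = θ/κ = 1.08279/0.83327 = 1.29944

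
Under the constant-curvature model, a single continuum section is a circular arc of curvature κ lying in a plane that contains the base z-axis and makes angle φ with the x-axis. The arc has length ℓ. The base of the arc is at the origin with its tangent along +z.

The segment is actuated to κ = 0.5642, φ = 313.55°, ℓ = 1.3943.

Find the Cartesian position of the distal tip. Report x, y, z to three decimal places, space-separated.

0.359 -0.377 1.255

θ = κ·ℓ = 0.5642 × 1.3943 = 0.78666 rad
ρ = (1 − cos θ)/κ = (1 − 0.70621)/0.5642 = 0.52072
z = sin θ / κ = 0.70800/0.5642 = 1.25488
x = ρ cos φ = 0.52072 × cos(313.55°) = 0.35877
y = ρ sin φ = 0.52072 × sin(313.55°) = -0.37740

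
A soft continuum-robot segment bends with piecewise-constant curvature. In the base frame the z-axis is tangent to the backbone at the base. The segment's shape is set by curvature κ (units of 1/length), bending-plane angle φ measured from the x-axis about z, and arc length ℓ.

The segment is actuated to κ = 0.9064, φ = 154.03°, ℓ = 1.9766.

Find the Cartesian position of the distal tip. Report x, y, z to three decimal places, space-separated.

θ = κ·ℓ = 0.9064 × 1.9766 = 1.79159 rad
ρ = (1 − cos θ)/κ = (1 − -0.21900)/0.9064 = 1.34489
z = sin θ / κ = 0.97572/0.9064 = 1.07648
x = ρ cos φ = 1.34489 × cos(154.03°) = -1.20908
y = ρ sin φ = 1.34489 × sin(154.03°) = 0.58893

-1.209 0.589 1.076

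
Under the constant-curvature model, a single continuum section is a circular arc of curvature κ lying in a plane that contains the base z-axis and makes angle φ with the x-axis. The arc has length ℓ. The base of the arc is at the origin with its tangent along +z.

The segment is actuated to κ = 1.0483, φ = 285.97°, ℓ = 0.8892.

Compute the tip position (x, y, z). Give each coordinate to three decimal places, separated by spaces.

θ = κ·ℓ = 1.0483 × 0.8892 = 0.93215 rad
ρ = (1 − cos θ)/κ = (1 − 0.59611)/1.0483 = 0.38528
z = sin θ / κ = 0.80290/1.0483 = 0.76591
x = ρ cos φ = 0.38528 × cos(285.97°) = 0.10600
y = ρ sin φ = 0.38528 × sin(285.97°) = -0.37041

0.106 -0.370 0.766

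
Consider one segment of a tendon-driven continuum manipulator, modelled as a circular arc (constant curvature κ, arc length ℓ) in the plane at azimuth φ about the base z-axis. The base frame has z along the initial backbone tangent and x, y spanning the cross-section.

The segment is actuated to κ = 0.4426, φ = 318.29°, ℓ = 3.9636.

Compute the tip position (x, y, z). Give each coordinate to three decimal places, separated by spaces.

1.994 -1.778 2.221

θ = κ·ℓ = 0.4426 × 3.9636 = 1.75429 rad
ρ = (1 − cos θ)/κ = (1 − -0.18247)/0.4426 = 2.67163
z = sin θ / κ = 0.98321/0.4426 = 2.22145
x = ρ cos φ = 2.67163 × cos(318.29°) = 1.99443
y = ρ sin φ = 2.67163 × sin(318.29°) = -1.77760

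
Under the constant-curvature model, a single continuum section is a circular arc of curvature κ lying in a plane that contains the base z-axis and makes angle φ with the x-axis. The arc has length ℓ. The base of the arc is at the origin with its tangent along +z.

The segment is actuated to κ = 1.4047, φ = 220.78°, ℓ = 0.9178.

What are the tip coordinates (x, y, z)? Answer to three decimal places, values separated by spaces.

-0.389 -0.336 0.684

θ = κ·ℓ = 1.4047 × 0.9178 = 1.28923 rad
ρ = (1 − cos θ)/κ = (1 − 0.27786)/1.4047 = 0.51409
z = sin θ / κ = 0.96062/1.4047 = 0.68386
x = ρ cos φ = 0.51409 × cos(220.78°) = -0.38928
y = ρ sin φ = 0.51409 × sin(220.78°) = -0.33578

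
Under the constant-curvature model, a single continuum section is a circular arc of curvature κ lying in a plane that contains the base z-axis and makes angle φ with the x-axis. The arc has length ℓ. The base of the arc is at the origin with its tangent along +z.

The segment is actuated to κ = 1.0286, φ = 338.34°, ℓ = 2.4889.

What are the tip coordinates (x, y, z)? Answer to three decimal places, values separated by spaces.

θ = κ·ℓ = 1.0286 × 2.4889 = 2.56008 rad
ρ = (1 − cos θ)/κ = (1 − -0.83563)/1.0286 = 1.78459
z = sin θ / κ = 0.54929/1.0286 = 0.53401
x = ρ cos φ = 1.78459 × cos(338.34°) = 1.65859
y = ρ sin φ = 1.78459 × sin(338.34°) = -0.65869

1.659 -0.659 0.534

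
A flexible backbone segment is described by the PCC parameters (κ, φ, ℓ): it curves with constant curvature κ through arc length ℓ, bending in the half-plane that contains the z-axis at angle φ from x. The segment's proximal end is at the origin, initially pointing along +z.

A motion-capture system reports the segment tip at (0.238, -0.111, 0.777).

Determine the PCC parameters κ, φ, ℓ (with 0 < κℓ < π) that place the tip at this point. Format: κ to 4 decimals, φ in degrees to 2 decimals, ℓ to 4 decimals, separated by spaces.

ρ = √(x²+y²) = √(0.238² + -0.111²) = 0.26261
φ = atan2(y, x) mod 360° = atan2(-0.111, 0.238) = 334.9963°
|p|² = ρ² + z² = 0.26261² + 0.777² = 0.67269
κ = 2ρ / |p|² = 2×0.26261 / 0.67269 = 0.78078
θ = 2·atan2(ρ, z) = 2·atan2(0.26261, 0.777) = 0.65186 rad
ℓ = θ/κ = 0.65186/0.78078 = 0.83488

0.7808 335.00 0.8349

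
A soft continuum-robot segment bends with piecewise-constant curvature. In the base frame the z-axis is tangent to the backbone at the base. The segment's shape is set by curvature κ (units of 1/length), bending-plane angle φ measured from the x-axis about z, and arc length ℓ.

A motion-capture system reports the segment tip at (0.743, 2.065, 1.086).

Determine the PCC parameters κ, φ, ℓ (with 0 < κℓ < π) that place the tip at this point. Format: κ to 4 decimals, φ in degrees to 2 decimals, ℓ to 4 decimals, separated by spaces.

ρ = √(x²+y²) = √(0.743² + 2.065²) = 2.19460
φ = atan2(y, x) mod 360° = atan2(2.065, 0.743) = 70.2109°
|p|² = ρ² + z² = 2.19460² + 1.086² = 5.99567
κ = 2ρ / |p|² = 2×2.19460 / 5.99567 = 0.73206
θ = 2·atan2(ρ, z) = 2·atan2(2.19460, 1.086) = 2.22255 rad
ℓ = θ/κ = 2.22255/0.73206 = 3.03602

0.7321 70.21 3.0360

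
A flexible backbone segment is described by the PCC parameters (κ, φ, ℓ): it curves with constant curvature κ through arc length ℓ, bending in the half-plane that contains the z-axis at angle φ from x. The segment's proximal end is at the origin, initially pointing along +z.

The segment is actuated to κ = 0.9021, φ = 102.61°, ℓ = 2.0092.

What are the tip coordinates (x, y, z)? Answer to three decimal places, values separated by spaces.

θ = κ·ℓ = 0.9021 × 2.0092 = 1.81250 rad
ρ = (1 − cos θ)/κ = (1 − -0.23936)/0.9021 = 1.37386
z = sin θ / κ = 0.97093/0.9021 = 1.07630
x = ρ cos φ = 1.37386 × cos(102.61°) = -0.29993
y = ρ sin φ = 1.37386 × sin(102.61°) = 1.34072

-0.300 1.341 1.076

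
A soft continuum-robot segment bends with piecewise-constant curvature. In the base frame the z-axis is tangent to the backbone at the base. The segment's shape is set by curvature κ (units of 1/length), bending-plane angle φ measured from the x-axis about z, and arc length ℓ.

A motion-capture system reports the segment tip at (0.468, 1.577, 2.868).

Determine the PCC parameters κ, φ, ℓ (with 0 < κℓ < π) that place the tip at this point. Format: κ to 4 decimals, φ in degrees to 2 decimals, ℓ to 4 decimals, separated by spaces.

ρ = √(x²+y²) = √(0.468² + 1.577²) = 1.64498
φ = atan2(y, x) mod 360° = atan2(1.577, 0.468) = 73.4709°
|p|² = ρ² + z² = 1.64498² + 2.868² = 10.93138
κ = 2ρ / |p|² = 2×1.64498 / 10.93138 = 0.30096
θ = 2·atan2(ρ, z) = 2·atan2(1.64498, 2.868) = 1.04151 rad
ℓ = θ/κ = 1.04151/0.30096 = 3.46056

0.3010 73.47 3.4606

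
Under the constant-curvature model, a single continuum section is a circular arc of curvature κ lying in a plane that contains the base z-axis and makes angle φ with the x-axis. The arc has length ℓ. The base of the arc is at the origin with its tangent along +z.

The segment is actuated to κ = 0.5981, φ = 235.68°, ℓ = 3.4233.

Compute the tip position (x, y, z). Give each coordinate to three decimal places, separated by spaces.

-1.375 -2.014 1.486

θ = κ·ℓ = 0.5981 × 3.4233 = 2.04748 rad
ρ = (1 − cos θ)/κ = (1 − -0.45883)/0.5981 = 2.43911
z = sin θ / κ = 0.88852/0.5981 = 1.48558
x = ρ cos φ = 2.43911 × cos(235.68°) = -1.37520
y = ρ sin φ = 2.43911 × sin(235.68°) = -2.01446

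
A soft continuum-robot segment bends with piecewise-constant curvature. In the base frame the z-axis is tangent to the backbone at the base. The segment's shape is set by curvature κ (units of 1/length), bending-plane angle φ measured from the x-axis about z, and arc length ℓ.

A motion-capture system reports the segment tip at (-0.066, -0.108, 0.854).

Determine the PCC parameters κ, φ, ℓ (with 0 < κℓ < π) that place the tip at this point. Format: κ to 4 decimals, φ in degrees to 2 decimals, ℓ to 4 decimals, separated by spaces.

0.3396 238.57 0.8665

ρ = √(x²+y²) = √(-0.066² + -0.108²) = 0.12657
φ = atan2(y, x) mod 360° = atan2(-0.108, -0.066) = 238.5704°
|p|² = ρ² + z² = 0.12657² + 0.854² = 0.74534
κ = 2ρ / |p|² = 2×0.12657 / 0.74534 = 0.33963
θ = 2·atan2(ρ, z) = 2·atan2(0.12657, 0.854) = 0.29428 rad
ℓ = θ/κ = 0.29428/0.33963 = 0.86645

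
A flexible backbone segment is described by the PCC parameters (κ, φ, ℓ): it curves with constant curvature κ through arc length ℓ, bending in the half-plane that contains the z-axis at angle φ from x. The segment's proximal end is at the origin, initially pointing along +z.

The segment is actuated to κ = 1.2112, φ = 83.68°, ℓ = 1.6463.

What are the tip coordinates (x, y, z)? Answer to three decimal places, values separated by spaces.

0.128 1.158 0.753

θ = κ·ℓ = 1.2112 × 1.6463 = 1.99400 rad
ρ = (1 − cos θ)/κ = (1 − -0.41068)/1.2112 = 1.16470
z = sin θ / κ = 0.91178/1.2112 = 0.75279
x = ρ cos φ = 1.16470 × cos(83.68°) = 0.12821
y = ρ sin φ = 1.16470 × sin(83.68°) = 1.15762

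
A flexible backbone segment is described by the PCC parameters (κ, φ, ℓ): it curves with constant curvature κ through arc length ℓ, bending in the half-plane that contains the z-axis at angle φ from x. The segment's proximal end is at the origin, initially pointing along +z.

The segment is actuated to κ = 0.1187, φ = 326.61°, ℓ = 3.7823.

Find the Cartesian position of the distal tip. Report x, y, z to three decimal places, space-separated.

0.697 -0.459 3.657

θ = κ·ℓ = 0.1187 × 3.7823 = 0.44896 rad
ρ = (1 − cos θ)/κ = (1 − 0.90090)/0.1187 = 0.83488
z = sin θ / κ = 0.43403/0.1187 = 3.65651
x = ρ cos φ = 0.83488 × cos(326.61°) = 0.69708
y = ρ sin φ = 0.83488 × sin(326.61°) = -0.45947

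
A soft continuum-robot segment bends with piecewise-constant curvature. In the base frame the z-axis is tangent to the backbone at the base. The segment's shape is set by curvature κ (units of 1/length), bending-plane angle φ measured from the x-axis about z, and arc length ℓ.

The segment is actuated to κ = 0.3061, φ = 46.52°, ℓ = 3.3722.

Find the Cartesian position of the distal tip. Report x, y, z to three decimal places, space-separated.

1.095 1.155 2.804

θ = κ·ℓ = 0.3061 × 3.3722 = 1.03223 rad
ρ = (1 − cos θ)/κ = (1 − 0.51291)/0.3061 = 1.59129
z = sin θ / κ = 0.85845/0.3061 = 2.80446
x = ρ cos φ = 1.59129 × cos(46.52°) = 1.09497
y = ρ sin φ = 1.59129 × sin(46.52°) = 1.15466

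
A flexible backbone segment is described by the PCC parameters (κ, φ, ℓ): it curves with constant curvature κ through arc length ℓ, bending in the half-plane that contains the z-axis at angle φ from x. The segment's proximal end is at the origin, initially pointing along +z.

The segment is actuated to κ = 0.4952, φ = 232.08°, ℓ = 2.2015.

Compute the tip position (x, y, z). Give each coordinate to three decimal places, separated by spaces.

-0.667 -0.857 1.791

θ = κ·ℓ = 0.4952 × 2.2015 = 1.09018 rad
ρ = (1 − cos θ)/κ = (1 − 0.46232)/0.4952 = 1.08578
z = sin θ / κ = 0.88671/0.4952 = 1.79061
x = ρ cos φ = 1.08578 × cos(232.08°) = -0.66728
y = ρ sin φ = 1.08578 × sin(232.08°) = -0.85654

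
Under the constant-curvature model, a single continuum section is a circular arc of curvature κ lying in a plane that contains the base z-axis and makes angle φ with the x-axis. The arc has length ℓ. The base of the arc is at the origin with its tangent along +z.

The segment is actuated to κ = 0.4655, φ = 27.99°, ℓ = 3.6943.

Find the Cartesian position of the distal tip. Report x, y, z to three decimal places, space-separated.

θ = κ·ℓ = 0.4655 × 3.6943 = 1.71970 rad
ρ = (1 − cos θ)/κ = (1 − -0.14835)/0.4655 = 2.46692
z = sin θ / κ = 0.98893/0.4655 = 2.12446
x = ρ cos φ = 2.46692 × cos(27.99°) = 2.17836
y = ρ sin φ = 2.46692 × sin(27.99°) = 1.15777

2.178 1.158 2.124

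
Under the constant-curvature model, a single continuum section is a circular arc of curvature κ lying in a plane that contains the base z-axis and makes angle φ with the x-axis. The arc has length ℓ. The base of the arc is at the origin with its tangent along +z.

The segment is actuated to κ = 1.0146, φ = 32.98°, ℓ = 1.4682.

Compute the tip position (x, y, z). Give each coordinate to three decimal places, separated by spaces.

0.760 0.493 0.982

θ = κ·ℓ = 1.0146 × 1.4682 = 1.48964 rad
ρ = (1 − cos θ)/κ = (1 − 0.08107)/1.0146 = 0.90571
z = sin θ / κ = 0.99671/1.0146 = 0.98237
x = ρ cos φ = 0.90571 × cos(32.98°) = 0.75976
y = ρ sin φ = 0.90571 × sin(32.98°) = 0.49302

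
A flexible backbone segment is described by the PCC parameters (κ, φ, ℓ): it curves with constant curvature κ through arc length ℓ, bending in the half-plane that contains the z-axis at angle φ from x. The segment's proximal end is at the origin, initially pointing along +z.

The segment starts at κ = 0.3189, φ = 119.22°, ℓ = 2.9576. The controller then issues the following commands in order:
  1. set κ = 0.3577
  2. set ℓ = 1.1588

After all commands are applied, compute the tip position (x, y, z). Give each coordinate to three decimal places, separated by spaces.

initial: κ=0.3189, φ=119.22°, ℓ=2.9576
cmd 1: set κ=0.3577 → (κ,φ,ℓ)=(0.3577,119.22°,2.9576) → tip=(-0.6951,1.2427,2.4360)
cmd 2: set ℓ=1.1588 → (κ,φ,ℓ)=(0.3577,119.22°,1.1588) → tip=(-0.1156,0.2066,1.1259)

-0.116 0.207 1.126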